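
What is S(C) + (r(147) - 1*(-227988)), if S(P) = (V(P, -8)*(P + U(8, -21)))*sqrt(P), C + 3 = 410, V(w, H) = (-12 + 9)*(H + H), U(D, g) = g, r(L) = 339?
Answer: 228327 + 18528*sqrt(407) ≈ 6.0212e+5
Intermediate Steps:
V(w, H) = -6*H
C = 407 (C = -3 + 410 = 407)
S(P) = sqrt(P)*(-1008 + 48*P) (S(P) = ((-6*(-8))*(P - 21))*sqrt(P) = (48*(-21 + P))*sqrt(P) = (-1008 + 48*P)*sqrt(P) = sqrt(P)*(-1008 + 48*P))
S(C) + (r(147) - 1*(-227988)) = 48*sqrt(407)*(-21 + 407) + (339 - 1*(-227988)) = 48*sqrt(407)*386 + (339 + 227988) = 18528*sqrt(407) + 228327 = 228327 + 18528*sqrt(407)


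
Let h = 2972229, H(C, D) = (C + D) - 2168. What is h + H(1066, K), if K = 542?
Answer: 2971669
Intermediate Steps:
H(C, D) = -2168 + C + D
h + H(1066, K) = 2972229 + (-2168 + 1066 + 542) = 2972229 - 560 = 2971669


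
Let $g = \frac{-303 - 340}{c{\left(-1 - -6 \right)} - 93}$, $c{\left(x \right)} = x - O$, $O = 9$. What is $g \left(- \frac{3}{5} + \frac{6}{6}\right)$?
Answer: $\frac{1286}{485} \approx 2.6515$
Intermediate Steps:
$c{\left(x \right)} = -9 + x$ ($c{\left(x \right)} = x - 9 = -9 + x$)
$g = \frac{643}{97}$ ($g = \frac{-303 - 340}{\left(-9 - -5\right) - 93} = - \frac{643}{\left(-9 + \left(-1 + 6\right)\right) - 93} = - \frac{643}{\left(-9 + 5\right) - 93} = - \frac{643}{-4 - 93} = - \frac{643}{-97} = \left(-643\right) \left(- \frac{1}{97}\right) = \frac{643}{97} \approx 6.6289$)
$g \left(- \frac{3}{5} + \frac{6}{6}\right) = \frac{643 \left(- \frac{3}{5} + \frac{6}{6}\right)}{97} = \frac{643 \left(\left(-3\right) \frac{1}{5} + 6 \cdot \frac{1}{6}\right)}{97} = \frac{643 \left(- \frac{3}{5} + 1\right)}{97} = \frac{643}{97} \cdot \frac{2}{5} = \frac{1286}{485}$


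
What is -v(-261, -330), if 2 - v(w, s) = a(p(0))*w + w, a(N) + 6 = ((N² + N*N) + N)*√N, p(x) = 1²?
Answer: 520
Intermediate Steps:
p(x) = 1
a(N) = -6 + √N*(N + 2*N²) (a(N) = -6 + ((N² + N*N) + N)*√N = -6 + ((N² + N²) + N)*√N = -6 + (2*N² + N)*√N = -6 + (N + 2*N²)*√N = -6 + √N*(N + 2*N²))
v(w, s) = 2 + 2*w (v(w, s) = 2 - ((-6 + 1^(3/2) + 2*1^(5/2))*w + w) = 2 - ((-6 + 1 + 2*1)*w + w) = 2 - ((-6 + 1 + 2)*w + w) = 2 - (-3*w + w) = 2 - (-2)*w = 2 + 2*w)
-v(-261, -330) = -(2 + 2*(-261)) = -(2 - 522) = -1*(-520) = 520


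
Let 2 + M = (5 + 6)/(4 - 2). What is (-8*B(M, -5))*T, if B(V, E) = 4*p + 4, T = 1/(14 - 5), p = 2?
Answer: -32/3 ≈ -10.667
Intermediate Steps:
M = 7/2 (M = -2 + (5 + 6)/(4 - 2) = -2 + 11/2 = 7/2 ≈ 3.5000)
T = 1/9 ≈ 0.11111
B(V, E) = 12 (B(V, E) = 4*2 + 4 = 8 + 4 = 12)
(-8*B(M, -5))*T = -8*12*(1/9) = -96*1/9 = -32/3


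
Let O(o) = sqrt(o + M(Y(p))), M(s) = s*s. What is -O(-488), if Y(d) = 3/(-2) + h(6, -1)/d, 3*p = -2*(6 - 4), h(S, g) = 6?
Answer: -2*I*sqrt(113) ≈ -21.26*I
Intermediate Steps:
p = -4/3 (p = (-2*(6 - 4))/3 = (-2*2)/3 = (1/3)*(-4) = -4/3 ≈ -1.3333)
Y(d) = -3/2 + 6/d (Y(d) = 3/(-2) + 6/d = 3*(-1/2) + 6/d = -3/2 + 6/d)
M(s) = s**2
O(o) = sqrt(36 + o) (O(o) = sqrt(o + (-3/2 + 6/(-4/3))**2) = sqrt(o + (-3/2 + 6*(-3/4))**2) = sqrt(o + (-3/2 - 9/2)**2) = sqrt(o + (-6)**2) = sqrt(o + 36) = sqrt(36 + o))
-O(-488) = -sqrt(36 - 488) = -sqrt(-452) = -2*I*sqrt(113)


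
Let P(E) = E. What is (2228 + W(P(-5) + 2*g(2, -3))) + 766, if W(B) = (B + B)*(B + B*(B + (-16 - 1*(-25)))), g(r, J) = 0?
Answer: 3244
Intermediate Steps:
W(B) = 2*B*(B + B*(9 + B)) (W(B) = (2*B)*(B + B*(B + (-16 + 25))) = (2*B)*(B + B*(B + 9)) = (2*B)*(B + B*(9 + B)) = 2*B*(B + B*(9 + B)))
(2228 + W(P(-5) + 2*g(2, -3))) + 766 = (2228 + 2*(-5 + 2*0)**2*(10 + (-5 + 2*0))) + 766 = (2228 + 2*(-5 + 0)**2*(10 + (-5 + 0))) + 766 = (2228 + 2*(-5)**2*(10 - 5)) + 766 = (2228 + 2*25*5) + 766 = (2228 + 250) + 766 = 2478 + 766 = 3244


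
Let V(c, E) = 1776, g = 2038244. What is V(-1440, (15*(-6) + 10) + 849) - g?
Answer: -2036468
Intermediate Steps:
V(-1440, (15*(-6) + 10) + 849) - g = 1776 - 1*2038244 = 1776 - 2038244 = -2036468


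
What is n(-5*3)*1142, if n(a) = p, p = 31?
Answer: 35402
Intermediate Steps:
n(a) = 31
n(-5*3)*1142 = 31*1142 = 35402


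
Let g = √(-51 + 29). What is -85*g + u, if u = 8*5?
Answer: 40 - 85*I*√22 ≈ 40.0 - 398.69*I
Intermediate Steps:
g = I*√22 (g = √(-22) = I*√22 ≈ 4.6904*I)
u = 40
-85*g + u = -85*I*√22 + 40 = 40 - 85*I*√22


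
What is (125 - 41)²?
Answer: 7056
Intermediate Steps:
(125 - 41)² = 84² = 7056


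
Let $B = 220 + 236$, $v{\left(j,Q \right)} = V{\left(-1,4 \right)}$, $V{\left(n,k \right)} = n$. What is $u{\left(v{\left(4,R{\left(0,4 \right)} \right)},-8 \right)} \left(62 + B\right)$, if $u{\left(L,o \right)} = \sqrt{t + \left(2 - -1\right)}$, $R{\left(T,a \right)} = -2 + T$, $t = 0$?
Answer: $518 \sqrt{3} \approx 897.2$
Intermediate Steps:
$v{\left(j,Q \right)} = -1$
$u{\left(L,o \right)} = \sqrt{3}$ ($u{\left(L,o \right)} = \sqrt{0 + \left(2 - -1\right)} = \sqrt{0 + \left(2 + 1\right)} = \sqrt{0 + 3} = \sqrt{3}$)
$B = 456$
$u{\left(v{\left(4,R{\left(0,4 \right)} \right)},-8 \right)} \left(62 + B\right) = \sqrt{3} \left(62 + 456\right) = \sqrt{3} \cdot 518 = 518 \sqrt{3}$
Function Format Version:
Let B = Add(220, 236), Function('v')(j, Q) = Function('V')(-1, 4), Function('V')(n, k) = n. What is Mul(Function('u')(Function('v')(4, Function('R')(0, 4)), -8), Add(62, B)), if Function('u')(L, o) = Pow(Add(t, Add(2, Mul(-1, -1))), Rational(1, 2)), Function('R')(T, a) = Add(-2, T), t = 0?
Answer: Mul(518, Pow(3, Rational(1, 2))) ≈ 897.20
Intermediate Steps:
Function('v')(j, Q) = -1
Function('u')(L, o) = Pow(3, Rational(1, 2)) (Function('u')(L, o) = Pow(Add(0, Add(2, Mul(-1, -1))), Rational(1, 2)) = Pow(Add(0, Add(2, 1)), Rational(1, 2)) = Pow(Add(0, 3), Rational(1, 2)) = Pow(3, Rational(1, 2)))
B = 456
Mul(Function('u')(Function('v')(4, Function('R')(0, 4)), -8), Add(62, B)) = Mul(Pow(3, Rational(1, 2)), Add(62, 456)) = Mul(Pow(3, Rational(1, 2)), 518) = Mul(518, Pow(3, Rational(1, 2)))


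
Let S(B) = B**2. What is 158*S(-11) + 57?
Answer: 19175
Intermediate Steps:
158*S(-11) + 57 = 158*(-11)**2 + 57 = 158*121 + 57 = 19118 + 57 = 19175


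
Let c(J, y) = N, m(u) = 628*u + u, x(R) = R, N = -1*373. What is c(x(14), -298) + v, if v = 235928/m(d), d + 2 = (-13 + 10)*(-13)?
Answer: -8444901/23273 ≈ -362.86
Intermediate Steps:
N = -373
d = 37 (d = -2 + (-13 + 10)*(-13) = -2 - 3*(-13) = -2 + 39 = 37)
m(u) = 629*u
c(J, y) = -373
v = 235928/23273 (v = 235928/((629*37)) = 235928/23273 ≈ 10.137)
c(x(14), -298) + v = -373 + 235928/23273 = -8444901/23273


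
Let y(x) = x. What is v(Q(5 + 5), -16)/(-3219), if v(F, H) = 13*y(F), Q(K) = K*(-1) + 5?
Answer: 65/3219 ≈ 0.020193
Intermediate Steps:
Q(K) = 5 - K (Q(K) = -K + 5 = 5 - K)
v(F, H) = 13*F
v(Q(5 + 5), -16)/(-3219) = (13*(5 - (5 + 5)))/(-3219) = (13*(5 - 1*10))*(-1/3219) = (13*(5 - 10))*(-1/3219) = (13*(-5))*(-1/3219) = -65*(-1/3219) = 65/3219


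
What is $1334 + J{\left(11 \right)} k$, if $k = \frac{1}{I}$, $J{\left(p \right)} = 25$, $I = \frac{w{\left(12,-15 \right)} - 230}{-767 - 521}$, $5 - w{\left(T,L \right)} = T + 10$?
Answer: $\frac{361698}{247} \approx 1464.4$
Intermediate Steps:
$w{\left(T,L \right)} = -5 - T$ ($w{\left(T,L \right)} = 5 - \left(T + 10\right) = 5 - \left(10 + T\right) = -5 - T$)
$I = \frac{247}{1288}$ ($I = \frac{\left(-5 - 12\right) - 230}{-767 - 521} = \frac{\left(-5 - 12\right) - 230}{-1288} = \left(-17 - 230\right) \left(- \frac{1}{1288}\right) = \left(-247\right) \left(- \frac{1}{1288}\right) = \frac{247}{1288} \approx 0.19177$)
$k = \frac{1288}{247}$ ($k = \frac{1}{\frac{247}{1288}} = \frac{1288}{247} \approx 5.2146$)
$1334 + J{\left(11 \right)} k = 1334 + 25 \cdot \frac{1288}{247} = 1334 + \frac{32200}{247} = \frac{361698}{247}$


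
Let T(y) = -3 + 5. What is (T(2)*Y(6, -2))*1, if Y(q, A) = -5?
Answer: -10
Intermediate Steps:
T(y) = 2
(T(2)*Y(6, -2))*1 = (2*(-5))*1 = -10*1 = -10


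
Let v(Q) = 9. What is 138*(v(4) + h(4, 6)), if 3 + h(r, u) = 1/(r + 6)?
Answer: 4209/5 ≈ 841.80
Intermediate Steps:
h(r, u) = -3 + 1/(6 + r) (h(r, u) = -3 + 1/(r + 6) = -3 + 1/(6 + r))
138*(v(4) + h(4, 6)) = 138*(9 + (-17 - 3*4)/(6 + 4)) = 138*(9 + (-17 - 12)/10) = 138*(9 + (⅒)*(-29)) = 138*(9 - 29/10) = 138*(61/10) = 4209/5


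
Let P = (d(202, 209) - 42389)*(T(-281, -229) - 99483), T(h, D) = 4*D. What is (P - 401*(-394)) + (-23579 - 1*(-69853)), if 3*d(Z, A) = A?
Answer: 12747069046/3 ≈ 4.2490e+9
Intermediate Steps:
d(Z, A) = A/3
P = 12746456242/3 (P = ((1/3)*209 - 42389)*(4*(-229) - 99483) = (209/3 - 42389)*(-916 - 99483) = -126958/3*(-100399) = 12746456242/3 ≈ 4.2488e+9)
(P - 401*(-394)) + (-23579 - 1*(-69853)) = (12746456242/3 - 401*(-394)) + (-23579 - 1*(-69853)) = (12746456242/3 + 157994) + (-23579 + 69853) = 12746930224/3 + 46274 = 12747069046/3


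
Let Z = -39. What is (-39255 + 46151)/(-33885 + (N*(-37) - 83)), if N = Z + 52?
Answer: -6896/34449 ≈ -0.20018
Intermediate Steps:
N = 13 (N = -39 + 52 = 13)
(-39255 + 46151)/(-33885 + (N*(-37) - 83)) = (-39255 + 46151)/(-33885 + (13*(-37) - 83)) = 6896/(-33885 + (-481 - 83)) = 6896/(-33885 - 564) = 6896/(-34449) = 6896*(-1/34449) = -6896/34449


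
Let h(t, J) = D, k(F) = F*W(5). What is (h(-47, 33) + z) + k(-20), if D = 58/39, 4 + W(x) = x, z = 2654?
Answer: 102784/39 ≈ 2635.5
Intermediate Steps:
W(x) = -4 + x
D = 58/39 (D = 58*(1/39) = 58/39 ≈ 1.4872)
k(F) = F (k(F) = F*(-4 + 5) = F*1 = F)
h(t, J) = 58/39
(h(-47, 33) + z) + k(-20) = (58/39 + 2654) - 20 = 103564/39 - 20 = 102784/39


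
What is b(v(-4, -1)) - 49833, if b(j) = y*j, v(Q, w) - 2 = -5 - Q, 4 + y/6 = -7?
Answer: -49899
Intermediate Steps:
y = -66 (y = -24 + 6*(-7) = -24 - 42 = -66)
v(Q, w) = -3 - Q (v(Q, w) = 2 + (-5 - Q) = -3 - Q)
b(j) = -66*j
b(v(-4, -1)) - 49833 = -66*(-3 - 1*(-4)) - 49833 = -66*(-3 + 4) - 49833 = -66*1 - 49833 = -66 - 49833 = -49899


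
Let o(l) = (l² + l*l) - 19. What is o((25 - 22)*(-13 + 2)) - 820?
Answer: 1339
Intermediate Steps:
o(l) = -19 + 2*l² (o(l) = (l² + l²) - 19 = 2*l² - 19 = -19 + 2*l²)
o((25 - 22)*(-13 + 2)) - 820 = (-19 + 2*((25 - 22)*(-13 + 2))²) - 820 = (-19 + 2*(3*(-11))²) - 820 = (-19 + 2*(-33)²) - 820 = (-19 + 2*1089) - 820 = (-19 + 2178) - 820 = 2159 - 820 = 1339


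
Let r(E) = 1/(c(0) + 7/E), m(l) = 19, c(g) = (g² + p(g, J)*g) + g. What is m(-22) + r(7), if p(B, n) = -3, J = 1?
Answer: 20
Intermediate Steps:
c(g) = g² - 2*g (c(g) = (g² - 3*g) + g = g² - 2*g)
r(E) = E/7 (r(E) = 1/(0*(-2 + 0) + 7/E) = 1/(0*(-2) + 7/E) = 1/(0 + 7/E) = 1/(7/E) = E/7)
m(-22) + r(7) = 19 + (⅐)*7 = 19 + 1 = 20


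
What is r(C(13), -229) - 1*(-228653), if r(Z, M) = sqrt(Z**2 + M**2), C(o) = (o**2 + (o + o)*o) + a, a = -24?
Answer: 228653 + sqrt(285730) ≈ 2.2919e+5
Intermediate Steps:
C(o) = -24 + 3*o**2 (C(o) = (o**2 + (o + o)*o) - 24 = (o**2 + (2*o)*o) - 24 = (o**2 + 2*o**2) - 24 = 3*o**2 - 24 = -24 + 3*o**2)
r(Z, M) = sqrt(M**2 + Z**2)
r(C(13), -229) - 1*(-228653) = sqrt((-229)**2 + (-24 + 3*13**2)**2) - 1*(-228653) = sqrt(52441 + (-24 + 3*169)**2) + 228653 = sqrt(52441 + (-24 + 507)**2) + 228653 = sqrt(52441 + 483**2) + 228653 = sqrt(52441 + 233289) + 228653 = sqrt(285730) + 228653 = 228653 + sqrt(285730)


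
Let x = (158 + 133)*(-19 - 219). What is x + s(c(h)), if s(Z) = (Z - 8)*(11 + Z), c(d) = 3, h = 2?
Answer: -69328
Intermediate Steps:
s(Z) = (-8 + Z)*(11 + Z)
x = -69258 (x = 291*(-238) = -69258)
x + s(c(h)) = -69258 + (-88 + 3**2 + 3*3) = -69258 + (-88 + 9 + 9) = -69258 - 70 = -69328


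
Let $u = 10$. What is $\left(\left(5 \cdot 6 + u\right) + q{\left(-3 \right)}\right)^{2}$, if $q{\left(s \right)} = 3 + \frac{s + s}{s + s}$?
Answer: $1936$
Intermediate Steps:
$q{\left(s \right)} = 4$ ($q{\left(s \right)} = 3 + \frac{2 s}{2 s} = 3 + 2 s \frac{1}{2 s} = 3 + 1 = 4$)
$\left(\left(5 \cdot 6 + u\right) + q{\left(-3 \right)}\right)^{2} = \left(\left(5 \cdot 6 + 10\right) + 4\right)^{2} = \left(\left(30 + 10\right) + 4\right)^{2} = \left(40 + 4\right)^{2} = 44^{2} = 1936$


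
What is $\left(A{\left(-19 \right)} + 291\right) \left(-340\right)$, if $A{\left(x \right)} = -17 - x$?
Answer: $-99620$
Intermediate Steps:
$\left(A{\left(-19 \right)} + 291\right) \left(-340\right) = \left(\left(-17 - -19\right) + 291\right) \left(-340\right) = \left(\left(-17 + 19\right) + 291\right) \left(-340\right) = \left(2 + 291\right) \left(-340\right) = 293 \left(-340\right) = -99620$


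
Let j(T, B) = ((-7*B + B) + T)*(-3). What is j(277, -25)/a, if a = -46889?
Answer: 1281/46889 ≈ 0.027320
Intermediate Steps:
j(T, B) = -3*T + 18*B (j(T, B) = (-6*B + T)*(-3) = (T - 6*B)*(-3) = -3*T + 18*B)
j(277, -25)/a = (-3*277 + 18*(-25))/(-46889) = (-831 - 450)*(-1/46889) = -1281*(-1/46889) = 1281/46889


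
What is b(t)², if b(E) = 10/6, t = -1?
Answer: 25/9 ≈ 2.7778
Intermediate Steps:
b(E) = 5/3 (b(E) = 10*(⅙) = 5/3)
b(t)² = (5/3)² = 25/9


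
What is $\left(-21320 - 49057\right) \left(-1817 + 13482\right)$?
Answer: $-820947705$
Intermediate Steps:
$\left(-21320 - 49057\right) \left(-1817 + 13482\right) = \left(-70377\right) 11665 = -820947705$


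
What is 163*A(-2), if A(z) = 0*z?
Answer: 0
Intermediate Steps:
A(z) = 0
163*A(-2) = 163*0 = 0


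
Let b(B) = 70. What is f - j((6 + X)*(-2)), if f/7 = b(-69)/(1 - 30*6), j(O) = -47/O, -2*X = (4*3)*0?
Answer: -14293/2148 ≈ -6.6541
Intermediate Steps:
X = 0 (X = -4*3*0/2 = -6*0 = -½*0 = 0)
f = -490/179 (f = 7*(70/(1 - 30*6)) = 7*(70/(1 - 180)) = 7*(70/(-179)) = 7*(70*(-1/179)) = 7*(-70/179) = -490/179 ≈ -2.7374)
f - j((6 + X)*(-2)) = -490/179 - (-47)/((6 + 0)*(-2)) = -490/179 - (-47)/(6*(-2)) = -490/179 - (-47)/(-12) = -490/179 - (-47)*(-1)/12 = -490/179 - 1*47/12 = -490/179 - 47/12 = -14293/2148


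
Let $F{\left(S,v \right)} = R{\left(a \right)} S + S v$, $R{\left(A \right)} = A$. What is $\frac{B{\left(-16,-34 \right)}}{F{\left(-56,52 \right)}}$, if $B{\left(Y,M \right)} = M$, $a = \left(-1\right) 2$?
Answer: $\frac{17}{1400} \approx 0.012143$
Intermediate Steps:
$a = -2$
$F{\left(S,v \right)} = - 2 S + S v$
$\frac{B{\left(-16,-34 \right)}}{F{\left(-56,52 \right)}} = - \frac{34}{\left(-56\right) \left(-2 + 52\right)} = - \frac{34}{\left(-56\right) 50} = - \frac{34}{-2800} = \left(-34\right) \left(- \frac{1}{2800}\right) = \frac{17}{1400}$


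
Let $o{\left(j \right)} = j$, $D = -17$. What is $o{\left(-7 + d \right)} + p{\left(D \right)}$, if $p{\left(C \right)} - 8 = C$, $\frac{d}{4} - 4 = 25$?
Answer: $100$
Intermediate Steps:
$d = 116$ ($d = 16 + 4 \cdot 25 = 16 + 100 = 116$)
$p{\left(C \right)} = 8 + C$
$o{\left(-7 + d \right)} + p{\left(D \right)} = \left(-7 + 116\right) + \left(8 - 17\right) = 109 - 9 = 100$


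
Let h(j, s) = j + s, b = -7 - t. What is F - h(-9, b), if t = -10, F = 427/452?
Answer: 3139/452 ≈ 6.9447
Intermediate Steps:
F = 427/452 (F = 427*(1/452) = 427/452 ≈ 0.94469)
b = 3 (b = -7 - 1*(-10) = -7 + 10 = 3)
F - h(-9, b) = 427/452 - (-9 + 3) = 427/452 - 1*(-6) = 427/452 + 6 = 3139/452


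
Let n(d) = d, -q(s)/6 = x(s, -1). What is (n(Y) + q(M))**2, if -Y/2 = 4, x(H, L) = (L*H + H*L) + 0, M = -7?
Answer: 8464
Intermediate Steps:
x(H, L) = 2*H*L (x(H, L) = (H*L + H*L) + 0 = 2*H*L + 0 = 2*H*L)
q(s) = 12*s (q(s) = -12*s*(-1) = -(-12)*s = 12*s)
Y = -8 (Y = -2*4 = -8)
(n(Y) + q(M))**2 = (-8 + 12*(-7))**2 = (-8 - 84)**2 = (-92)**2 = 8464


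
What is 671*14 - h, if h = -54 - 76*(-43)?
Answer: 6180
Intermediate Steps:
h = 3214 (h = -54 + 3268 = 3214)
671*14 - h = 671*14 - 1*3214 = 9394 - 3214 = 6180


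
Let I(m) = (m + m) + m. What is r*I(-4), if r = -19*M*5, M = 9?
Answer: 10260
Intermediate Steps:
r = -855 (r = -19*9*5 = -171*5 = -855)
I(m) = 3*m (I(m) = 2*m + m = 3*m)
r*I(-4) = -2565*(-4) = -855*(-12) = 10260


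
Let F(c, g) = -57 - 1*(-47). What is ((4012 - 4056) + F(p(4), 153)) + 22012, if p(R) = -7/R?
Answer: 21958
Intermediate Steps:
F(c, g) = -10 (F(c, g) = -57 + 47 = -10)
((4012 - 4056) + F(p(4), 153)) + 22012 = ((4012 - 4056) - 10) + 22012 = (-44 - 10) + 22012 = -54 + 22012 = 21958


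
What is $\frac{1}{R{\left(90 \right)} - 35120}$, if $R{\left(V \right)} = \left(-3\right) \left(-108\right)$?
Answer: $- \frac{1}{34796} \approx -2.8739 \cdot 10^{-5}$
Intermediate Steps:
$R{\left(V \right)} = 324$
$\frac{1}{R{\left(90 \right)} - 35120} = \frac{1}{324 - 35120} = \frac{1}{-34796} = - \frac{1}{34796}$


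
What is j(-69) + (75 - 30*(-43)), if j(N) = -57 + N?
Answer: 1239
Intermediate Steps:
j(-69) + (75 - 30*(-43)) = (-57 - 69) + (75 - 30*(-43)) = -126 + (75 + 1290) = -126 + 1365 = 1239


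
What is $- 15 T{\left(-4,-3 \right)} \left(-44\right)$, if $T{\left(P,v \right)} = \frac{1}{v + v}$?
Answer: $-110$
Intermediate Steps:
$T{\left(P,v \right)} = \frac{1}{2 v}$
$- 15 T{\left(-4,-3 \right)} \left(-44\right) = - 15 \frac{1}{2 \left(-3\right)} \left(-44\right) = - 15 \cdot \frac{1}{2} \left(- \frac{1}{3}\right) \left(-44\right) = \left(-15\right) \left(- \frac{1}{6}\right) \left(-44\right) = \frac{5}{2} \left(-44\right) = -110$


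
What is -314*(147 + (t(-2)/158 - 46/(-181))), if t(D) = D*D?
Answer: -661267986/14299 ≈ -46246.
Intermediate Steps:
t(D) = D**2
-314*(147 + (t(-2)/158 - 46/(-181))) = -314*(147 + ((-2)**2/158 - 46/(-181))) = -314*(147 + (4*(1/158) - 46*(-1/181))) = -314*(147 + (2/79 + 46/181)) = -314*(147 + 3996/14299) = -314*2105949/14299 = -661267986/14299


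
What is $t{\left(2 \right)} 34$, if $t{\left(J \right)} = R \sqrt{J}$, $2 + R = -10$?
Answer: $- 408 \sqrt{2} \approx -577.0$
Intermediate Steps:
$R = -12$ ($R = -2 - 10 = -12$)
$t{\left(J \right)} = - 12 \sqrt{J}$
$t{\left(2 \right)} 34 = - 12 \sqrt{2} \cdot 34 = - 408 \sqrt{2}$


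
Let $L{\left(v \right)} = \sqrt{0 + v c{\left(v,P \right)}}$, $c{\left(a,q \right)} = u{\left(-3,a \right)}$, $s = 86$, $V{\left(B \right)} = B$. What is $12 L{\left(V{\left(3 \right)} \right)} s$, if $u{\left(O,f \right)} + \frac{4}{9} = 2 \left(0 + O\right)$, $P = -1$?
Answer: $344 i \sqrt{174} \approx 4537.7 i$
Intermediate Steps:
$u{\left(O,f \right)} = - \frac{4}{9} + 2 O$ ($u{\left(O,f \right)} = - \frac{4}{9} + 2 \left(0 + O\right) = - \frac{4}{9} + 2 O$)
$c{\left(a,q \right)} = - \frac{58}{9}$ ($c{\left(a,q \right)} = - \frac{4}{9} + 2 \left(-3\right) = - \frac{4}{9} - 6 = - \frac{58}{9}$)
$L{\left(v \right)} = \frac{\sqrt{58} \sqrt{- v}}{3}$ ($L{\left(v \right)} = \sqrt{0 + v \left(- \frac{58}{9}\right)} = \sqrt{0 - \frac{58 v}{9}} = \sqrt{- \frac{58 v}{9}} = \frac{\sqrt{58} \sqrt{- v}}{3}$)
$12 L{\left(V{\left(3 \right)} \right)} s = 12 \frac{\sqrt{58} \sqrt{\left(-1\right) 3}}{3} \cdot 86 = 12 \frac{\sqrt{58} \sqrt{-3}}{3} \cdot 86 = 12 \frac{\sqrt{58} i \sqrt{3}}{3} \cdot 86 = 12 \frac{i \sqrt{174}}{3} \cdot 86 = 4 i \sqrt{174} \cdot 86 = 344 i \sqrt{174}$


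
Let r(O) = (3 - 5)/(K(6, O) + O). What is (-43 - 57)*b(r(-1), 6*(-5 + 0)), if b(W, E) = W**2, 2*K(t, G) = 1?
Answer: -1600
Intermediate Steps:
K(t, G) = 1/2 (K(t, G) = (1/2)*1 = 1/2)
r(O) = -2/(1/2 + O) (r(O) = (3 - 5)/(1/2 + O) = -2/(1/2 + O))
(-43 - 57)*b(r(-1), 6*(-5 + 0)) = (-43 - 57)*(-4/(1 + 2*(-1)))**2 = -100*16/(1 - 2)**2 = -100*(-4/(-1))**2 = -100*(-4*(-1))**2 = -100*4**2 = -100*16 = -1600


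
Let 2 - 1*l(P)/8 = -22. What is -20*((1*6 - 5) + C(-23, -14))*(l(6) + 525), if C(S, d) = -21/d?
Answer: -35850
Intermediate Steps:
l(P) = 192 (l(P) = 16 - 8*(-22) = 16 + 176 = 192)
-20*((1*6 - 5) + C(-23, -14))*(l(6) + 525) = -20*((1*6 - 5) - 21/(-14))*(192 + 525) = -20*((6 - 5) - 21*(-1/14))*717 = -20*(1 + 3/2)*717 = -50*717 = -20*3585/2 = -35850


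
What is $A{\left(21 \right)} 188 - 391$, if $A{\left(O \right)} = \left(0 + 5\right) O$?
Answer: $19349$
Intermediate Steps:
$A{\left(O \right)} = 5 O$
$A{\left(21 \right)} 188 - 391 = 5 \cdot 21 \cdot 188 - 391 = 105 \cdot 188 - 391 = 19740 - 391 = 19349$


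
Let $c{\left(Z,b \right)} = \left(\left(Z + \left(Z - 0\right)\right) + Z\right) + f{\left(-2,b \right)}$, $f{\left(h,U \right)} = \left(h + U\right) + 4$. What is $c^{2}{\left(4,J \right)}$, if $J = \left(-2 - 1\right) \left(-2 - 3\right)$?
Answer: $841$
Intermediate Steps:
$J = 15$ ($J = \left(-3\right) \left(-5\right) = 15$)
$f{\left(h,U \right)} = 4 + U + h$ ($f{\left(h,U \right)} = \left(U + h\right) + 4 = 4 + U + h$)
$c{\left(Z,b \right)} = 2 + b + 3 Z$ ($c{\left(Z,b \right)} = \left(\left(Z + \left(Z - 0\right)\right) + Z\right) + \left(4 + b - 2\right) = \left(\left(Z + \left(Z + 0\right)\right) + Z\right) + \left(2 + b\right) = \left(\left(Z + Z\right) + Z\right) + \left(2 + b\right) = \left(2 Z + Z\right) + \left(2 + b\right) = 3 Z + \left(2 + b\right) = 2 + b + 3 Z$)
$c^{2}{\left(4,J \right)} = \left(2 + 15 + 3 \cdot 4\right)^{2} = \left(2 + 15 + 12\right)^{2} = 29^{2} = 841$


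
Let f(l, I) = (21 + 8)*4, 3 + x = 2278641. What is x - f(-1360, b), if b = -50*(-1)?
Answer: 2278522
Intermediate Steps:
x = 2278638 (x = -3 + 2278641 = 2278638)
b = 50
f(l, I) = 116 (f(l, I) = 29*4 = 116)
x - f(-1360, b) = 2278638 - 1*116 = 2278638 - 116 = 2278522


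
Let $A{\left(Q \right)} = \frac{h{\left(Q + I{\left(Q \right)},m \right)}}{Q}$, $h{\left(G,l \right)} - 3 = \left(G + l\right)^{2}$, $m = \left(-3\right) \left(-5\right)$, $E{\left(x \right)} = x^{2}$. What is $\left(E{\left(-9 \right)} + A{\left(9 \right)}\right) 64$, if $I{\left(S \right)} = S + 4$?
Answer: $\frac{134464}{9} \approx 14940.0$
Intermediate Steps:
$I{\left(S \right)} = 4 + S$
$m = 15$
$h{\left(G,l \right)} = 3 + \left(G + l\right)^{2}$
$A{\left(Q \right)} = \frac{3 + \left(19 + 2 Q\right)^{2}}{Q}$ ($A{\left(Q \right)} = \frac{3 + \left(\left(Q + \left(4 + Q\right)\right) + 15\right)^{2}}{Q} = \frac{3 + \left(\left(4 + 2 Q\right) + 15\right)^{2}}{Q} = \frac{3 + \left(19 + 2 Q\right)^{2}}{Q}$)
$\left(E{\left(-9 \right)} + A{\left(9 \right)}\right) 64 = \left(\left(-9\right)^{2} + \frac{3 + \left(19 + 2 \cdot 9\right)^{2}}{9}\right) 64 = \left(81 + \frac{3 + \left(19 + 18\right)^{2}}{9}\right) 64 = \left(81 + \frac{3 + 37^{2}}{9}\right) 64 = \left(81 + \frac{3 + 1369}{9}\right) 64 = \left(81 + \frac{1}{9} \cdot 1372\right) 64 = \left(81 + \frac{1372}{9}\right) 64 = \frac{2101}{9} \cdot 64 = \frac{134464}{9}$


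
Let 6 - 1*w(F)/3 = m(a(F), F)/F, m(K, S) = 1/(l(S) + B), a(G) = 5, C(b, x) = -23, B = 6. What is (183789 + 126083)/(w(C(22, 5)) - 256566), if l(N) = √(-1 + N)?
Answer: 14254112*(-√6 + 3*I)/(3*(-11801207*I + 3933736*√6)) ≈ -1.2079 + 5.0059e-8*I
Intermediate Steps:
m(K, S) = 1/(6 + √(-1 + S)) (m(K, S) = 1/(√(-1 + S) + 6) = 1/(6 + √(-1 + S)))
w(F) = 18 - 3/(F*(6 + √(-1 + F))) (w(F) = 18 - 3/((6 + √(-1 + F))*F) = 18 - 3/(F*(6 + √(-1 + F))))
(183789 + 126083)/(w(C(22, 5)) - 256566) = (183789 + 126083)/((18 - 3/(-23*(6 + √(-1 - 23)))) - 256566) = 309872/((18 - 3*(-1/23)/(6 + √(-24))) - 256566) = 309872/((18 - 3*(-1/23)/(6 + 2*I*√6)) - 256566) = 309872/((18 + 3/(23*(6 + 2*I*√6))) - 256566) = 309872/(-256548 + 3/(23*(6 + 2*I*√6)))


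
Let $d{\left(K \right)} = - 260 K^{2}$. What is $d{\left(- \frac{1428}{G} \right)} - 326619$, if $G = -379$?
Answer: $- \frac{47446067619}{143641} \approx -3.3031 \cdot 10^{5}$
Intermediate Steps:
$d{\left(- \frac{1428}{G} \right)} - 326619 = - 260 \left(- \frac{1428}{-379}\right)^{2} - 326619 = - 260 \left(\left(-1428\right) \left(- \frac{1}{379}\right)\right)^{2} - 326619 = - 260 \left(\frac{1428}{379}\right)^{2} - 326619 = \left(-260\right) \frac{2039184}{143641} - 326619 = - \frac{530187840}{143641} - 326619 = - \frac{47446067619}{143641}$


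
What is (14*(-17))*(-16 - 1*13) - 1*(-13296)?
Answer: 20198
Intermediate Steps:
(14*(-17))*(-16 - 1*13) - 1*(-13296) = -238*(-16 - 13) + 13296 = -238*(-29) + 13296 = 6902 + 13296 = 20198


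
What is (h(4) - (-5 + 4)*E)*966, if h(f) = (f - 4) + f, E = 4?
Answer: 7728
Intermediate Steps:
h(f) = -4 + 2*f (h(f) = (-4 + f) + f = -4 + 2*f)
(h(4) - (-5 + 4)*E)*966 = ((-4 + 2*4) - (-5 + 4)*4)*966 = ((-4 + 8) - (-1)*4)*966 = (4 - 1*(-4))*966 = (4 + 4)*966 = 8*966 = 7728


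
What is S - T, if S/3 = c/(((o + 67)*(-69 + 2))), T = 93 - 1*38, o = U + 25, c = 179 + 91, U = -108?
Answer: -29075/536 ≈ -54.244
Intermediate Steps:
c = 270
o = -83 (o = -108 + 25 = -83)
T = 55 (T = 93 - 38 = 55)
S = 405/536 (S = 3*(270/(((-83 + 67)*(-69 + 2)))) = 3*(270/((-16*(-67)))) = 3*(270/1072) = 3*(270*(1/1072)) = 3*(135/536) = 405/536 ≈ 0.75560)
S - T = 405/536 - 1*55 = 405/536 - 55 = -29075/536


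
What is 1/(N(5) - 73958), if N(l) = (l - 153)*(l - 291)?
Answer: -1/31630 ≈ -3.1616e-5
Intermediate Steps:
N(l) = (-291 + l)*(-153 + l) (N(l) = (-153 + l)*(-291 + l) = (-291 + l)*(-153 + l))
1/(N(5) - 73958) = 1/((44523 + 5**2 - 444*5) - 73958) = 1/((44523 + 25 - 2220) - 73958) = 1/(42328 - 73958) = 1/(-31630) = -1/31630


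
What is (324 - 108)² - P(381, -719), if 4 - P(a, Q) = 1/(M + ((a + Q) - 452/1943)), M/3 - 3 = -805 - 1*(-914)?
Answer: 202374433/4338 ≈ 46652.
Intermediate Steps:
M = 336 (M = 9 + 3*(-805 - 1*(-914)) = 9 + 3*(-805 + 914) = 9 + 3*109 = 9 + 327 = 336)
P(a, Q) = 4 - 1/(652396/1943 + Q + a) (P(a, Q) = 4 - 1/(336 + ((a + Q) - 452/1943)) = 4 - 1/(336 + ((Q + a) - 452*1/1943)) = 4 - 1/(336 + ((Q + a) - 452/1943)) = 4 - 1/(336 + (-452/1943 + Q + a)) = 4 - 1/(652396/1943 + Q + a))
(324 - 108)² - P(381, -719) = (324 - 108)² - (2607641 + 7772*(-719) + 7772*381)/(652396 + 1943*(-719) + 1943*381) = 216² - (2607641 - 5588068 + 2961132)/(652396 - 1397017 + 740283) = 46656 - (-19295)/(-4338) = 46656 - (-1)*(-19295)/4338 = 46656 - 1*19295/4338 = 46656 - 19295/4338 = 202374433/4338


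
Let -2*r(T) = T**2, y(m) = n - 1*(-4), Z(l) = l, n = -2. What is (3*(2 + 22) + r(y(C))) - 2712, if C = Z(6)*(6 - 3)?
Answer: -2642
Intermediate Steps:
C = 18 (C = 6*(6 - 3) = 6*3 = 18)
y(m) = 2 (y(m) = -2 - 1*(-4) = -2 + 4 = 2)
r(T) = -T**2/2
(3*(2 + 22) + r(y(C))) - 2712 = (3*(2 + 22) - 1/2*2**2) - 2712 = (3*24 - 1/2*4) - 2712 = (72 - 2) - 2712 = 70 - 2712 = -2642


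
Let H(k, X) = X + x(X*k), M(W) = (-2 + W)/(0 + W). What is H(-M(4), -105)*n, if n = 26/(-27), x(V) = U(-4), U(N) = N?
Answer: 2834/27 ≈ 104.96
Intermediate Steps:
M(W) = (-2 + W)/W
x(V) = -4
n = -26/27 (n = 26*(-1/27) = -26/27 ≈ -0.96296)
H(k, X) = -4 + X (H(k, X) = X - 4 = -4 + X)
H(-M(4), -105)*n = (-4 - 105)*(-26/27) = -109*(-26/27) = 2834/27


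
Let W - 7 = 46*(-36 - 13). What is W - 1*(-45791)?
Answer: 43544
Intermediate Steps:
W = -2247 (W = 7 + 46*(-36 - 13) = 7 + 46*(-49) = 7 - 2254 = -2247)
W - 1*(-45791) = -2247 - 1*(-45791) = -2247 + 45791 = 43544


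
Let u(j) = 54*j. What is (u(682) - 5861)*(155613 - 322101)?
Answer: -5155633896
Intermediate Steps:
(u(682) - 5861)*(155613 - 322101) = (54*682 - 5861)*(155613 - 322101) = (36828 - 5861)*(-166488) = 30967*(-166488) = -5155633896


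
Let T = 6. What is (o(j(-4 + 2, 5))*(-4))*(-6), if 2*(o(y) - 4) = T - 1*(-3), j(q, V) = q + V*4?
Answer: 204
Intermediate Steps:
j(q, V) = q + 4*V
o(y) = 17/2 (o(y) = 4 + (6 - 1*(-3))/2 = 4 + (6 + 3)/2 = 4 + (½)*9 = 4 + 9/2 = 17/2)
(o(j(-4 + 2, 5))*(-4))*(-6) = ((17/2)*(-4))*(-6) = -34*(-6) = 204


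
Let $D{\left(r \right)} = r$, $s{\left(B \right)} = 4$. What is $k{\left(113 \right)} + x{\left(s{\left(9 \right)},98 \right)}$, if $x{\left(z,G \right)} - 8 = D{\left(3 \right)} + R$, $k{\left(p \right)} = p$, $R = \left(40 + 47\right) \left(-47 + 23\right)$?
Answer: $-1964$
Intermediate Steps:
$R = -2088$ ($R = 87 \left(-24\right) = -2088$)
$x{\left(z,G \right)} = -2077$ ($x{\left(z,G \right)} = 8 + \left(3 - 2088\right) = 8 - 2085 = -2077$)
$k{\left(113 \right)} + x{\left(s{\left(9 \right)},98 \right)} = 113 - 2077 = -1964$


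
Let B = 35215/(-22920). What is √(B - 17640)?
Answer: I*√92675648238/2292 ≈ 132.82*I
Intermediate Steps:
B = -7043/4584 (B = 35215*(-1/22920) = -7043/4584 ≈ -1.5364)
√(B - 17640) = √(-7043/4584 - 17640) = √(-80868803/4584) = I*√92675648238/2292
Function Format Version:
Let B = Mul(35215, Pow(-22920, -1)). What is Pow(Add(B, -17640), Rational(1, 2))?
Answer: Mul(Rational(1, 2292), I, Pow(92675648238, Rational(1, 2))) ≈ Mul(132.82, I)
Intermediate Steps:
B = Rational(-7043, 4584) (B = Mul(35215, Rational(-1, 22920)) = Rational(-7043, 4584) ≈ -1.5364)
Pow(Add(B, -17640), Rational(1, 2)) = Pow(Add(Rational(-7043, 4584), -17640), Rational(1, 2)) = Pow(Rational(-80868803, 4584), Rational(1, 2)) = Mul(Rational(1, 2292), I, Pow(92675648238, Rational(1, 2)))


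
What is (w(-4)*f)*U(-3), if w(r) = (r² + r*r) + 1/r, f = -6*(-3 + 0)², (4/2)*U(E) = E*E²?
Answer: 92583/4 ≈ 23146.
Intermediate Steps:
U(E) = E³/2 (U(E) = (E*E²)/2 = E³/2)
f = -54 (f = -6*(-3)² = -6*9 = -54)
w(r) = 1/r + 2*r² (w(r) = (r² + r²) + 1/r = 2*r² + 1/r = 1/r + 2*r²)
(w(-4)*f)*U(-3) = (((1 + 2*(-4)³)/(-4))*(-54))*((½)*(-3)³) = (-(1 + 2*(-64))/4*(-54))*((½)*(-27)) = (-(1 - 128)/4*(-54))*(-27/2) = (-¼*(-127)*(-54))*(-27/2) = ((127/4)*(-54))*(-27/2) = -3429/2*(-27/2) = 92583/4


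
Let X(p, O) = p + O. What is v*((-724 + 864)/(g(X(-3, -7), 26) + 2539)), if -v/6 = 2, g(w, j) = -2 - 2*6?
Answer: -336/505 ≈ -0.66535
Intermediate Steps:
X(p, O) = O + p
g(w, j) = -14 (g(w, j) = -2 - 12 = -14)
v = -12 (v = -6*2 = -12)
v*((-724 + 864)/(g(X(-3, -7), 26) + 2539)) = -12*(-724 + 864)/(-14 + 2539) = -1680/2525 = -12*28/505 = -336/505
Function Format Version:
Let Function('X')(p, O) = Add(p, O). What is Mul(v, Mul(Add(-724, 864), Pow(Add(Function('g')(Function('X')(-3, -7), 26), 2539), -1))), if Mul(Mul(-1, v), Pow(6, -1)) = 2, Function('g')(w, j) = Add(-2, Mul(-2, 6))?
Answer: Rational(-336, 505) ≈ -0.66535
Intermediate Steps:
Function('X')(p, O) = Add(O, p)
Function('g')(w, j) = -14 (Function('g')(w, j) = Add(-2, -12) = -14)
v = -12 (v = Mul(-6, 2) = -12)
Mul(v, Mul(Add(-724, 864), Pow(Add(Function('g')(Function('X')(-3, -7), 26), 2539), -1))) = Mul(-12, Mul(Add(-724, 864), Pow(Add(-14, 2539), -1))) = Mul(-12, Mul(140, Pow(2525, -1))) = Mul(-12, Mul(140, Rational(1, 2525))) = Mul(-12, Rational(28, 505)) = Rational(-336, 505)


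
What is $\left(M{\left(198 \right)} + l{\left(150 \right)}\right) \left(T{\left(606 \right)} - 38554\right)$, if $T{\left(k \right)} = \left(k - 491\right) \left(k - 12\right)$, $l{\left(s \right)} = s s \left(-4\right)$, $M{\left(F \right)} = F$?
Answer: $-2672148312$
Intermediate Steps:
$l{\left(s \right)} = - 4 s^{2}$ ($l{\left(s \right)} = s^{2} \left(-4\right) = - 4 s^{2}$)
$T{\left(k \right)} = \left(-491 + k\right) \left(-12 + k\right)$
$\left(M{\left(198 \right)} + l{\left(150 \right)}\right) \left(T{\left(606 \right)} - 38554\right) = \left(198 - 4 \cdot 150^{2}\right) \left(\left(5892 + 606^{2} - 304818\right) - 38554\right) = \left(198 - 90000\right) \left(\left(5892 + 367236 - 304818\right) - 38554\right) = \left(198 - 90000\right) \left(68310 - 38554\right) = \left(-89802\right) 29756 = -2672148312$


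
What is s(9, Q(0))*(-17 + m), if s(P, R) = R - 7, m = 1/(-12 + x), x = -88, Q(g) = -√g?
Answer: 11907/100 ≈ 119.07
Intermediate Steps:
m = -1/100 (m = 1/(-12 - 88) = 1/(-100) = -1/100 ≈ -0.010000)
s(P, R) = -7 + R
s(9, Q(0))*(-17 + m) = (-7 - √0)*(-17 - 1/100) = (-7 - 1*0)*(-1701/100) = (-7 + 0)*(-1701/100) = -7*(-1701/100) = 11907/100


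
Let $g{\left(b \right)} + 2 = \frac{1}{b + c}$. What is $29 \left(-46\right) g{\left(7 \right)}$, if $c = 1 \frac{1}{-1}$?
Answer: $\frac{7337}{3} \approx 2445.7$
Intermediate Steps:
$c = -1$ ($c = 1 \left(-1\right) = -1$)
$g{\left(b \right)} = -2 + \frac{1}{-1 + b}$ ($g{\left(b \right)} = -2 + \frac{1}{b - 1} = -2 + \frac{1}{-1 + b}$)
$29 \left(-46\right) g{\left(7 \right)} = 29 \left(-46\right) \frac{3 - 14}{-1 + 7} = - 1334 \frac{3 - 14}{6} = - 1334 \cdot \frac{1}{6} \left(-11\right) = \left(-1334\right) \left(- \frac{11}{6}\right) = \frac{7337}{3}$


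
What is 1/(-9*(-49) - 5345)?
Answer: -1/4904 ≈ -0.00020392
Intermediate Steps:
1/(-9*(-49) - 5345) = 1/(441 - 5345) = 1/(-4904) = -1/4904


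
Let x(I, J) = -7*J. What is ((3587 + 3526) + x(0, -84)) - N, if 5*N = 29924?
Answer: 8581/5 ≈ 1716.2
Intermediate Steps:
N = 29924/5 (N = (⅕)*29924 = 29924/5 ≈ 5984.8)
((3587 + 3526) + x(0, -84)) - N = ((3587 + 3526) - 7*(-84)) - 1*29924/5 = (7113 + 588) - 29924/5 = 7701 - 29924/5 = 8581/5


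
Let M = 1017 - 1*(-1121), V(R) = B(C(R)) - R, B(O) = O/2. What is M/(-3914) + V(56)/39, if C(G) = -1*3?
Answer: -308437/152646 ≈ -2.0206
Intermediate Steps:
C(G) = -3
B(O) = O/2 (B(O) = O*(½) = O/2)
V(R) = -3/2 - R (V(R) = (½)*(-3) - R = -3/2 - R)
M = 2138 (M = 1017 + 1121 = 2138)
M/(-3914) + V(56)/39 = 2138/(-3914) + (-3/2 - 1*56)/39 = 2138*(-1/3914) + (-3/2 - 56)*(1/39) = -1069/1957 - 115/2*1/39 = -1069/1957 - 115/78 = -308437/152646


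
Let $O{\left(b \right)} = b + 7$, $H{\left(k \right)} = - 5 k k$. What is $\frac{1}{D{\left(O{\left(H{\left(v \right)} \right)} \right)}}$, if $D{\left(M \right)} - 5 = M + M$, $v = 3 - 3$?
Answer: $\frac{1}{19} \approx 0.052632$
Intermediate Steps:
$v = 0$
$H{\left(k \right)} = - 5 k^{2}$
$O{\left(b \right)} = 7 + b$
$D{\left(M \right)} = 5 + 2 M$ ($D{\left(M \right)} = 5 + \left(M + M\right) = 5 + 2 M$)
$\frac{1}{D{\left(O{\left(H{\left(v \right)} \right)} \right)}} = \frac{1}{5 + 2 \left(7 - 5 \cdot 0^{2}\right)} = \frac{1}{5 + 2 \left(7 - 0\right)} = \frac{1}{5 + 2 \left(7 + 0\right)} = \frac{1}{5 + 2 \cdot 7} = \frac{1}{5 + 14} = \frac{1}{19}$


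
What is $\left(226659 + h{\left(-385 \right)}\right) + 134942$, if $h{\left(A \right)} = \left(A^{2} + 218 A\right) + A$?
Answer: $425511$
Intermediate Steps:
$h{\left(A \right)} = A^{2} + 219 A$
$\left(226659 + h{\left(-385 \right)}\right) + 134942 = \left(226659 - 385 \left(219 - 385\right)\right) + 134942 = \left(226659 - -63910\right) + 134942 = \left(226659 + 63910\right) + 134942 = 290569 + 134942 = 425511$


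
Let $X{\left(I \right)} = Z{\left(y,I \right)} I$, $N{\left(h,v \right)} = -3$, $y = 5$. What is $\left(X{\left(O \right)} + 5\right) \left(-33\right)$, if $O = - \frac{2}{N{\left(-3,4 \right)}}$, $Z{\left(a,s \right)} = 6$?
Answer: $-297$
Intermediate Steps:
$O = \frac{2}{3}$ ($O = - \frac{2}{-3} = \left(-2\right) \left(- \frac{1}{3}\right) = \frac{2}{3} \approx 0.66667$)
$X{\left(I \right)} = 6 I$
$\left(X{\left(O \right)} + 5\right) \left(-33\right) = \left(6 \cdot \frac{2}{3} + 5\right) \left(-33\right) = \left(4 + 5\right) \left(-33\right) = 9 \left(-33\right) = -297$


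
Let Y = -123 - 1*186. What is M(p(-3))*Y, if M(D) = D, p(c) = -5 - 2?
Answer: 2163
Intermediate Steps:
p(c) = -7
Y = -309 (Y = -123 - 186 = -309)
M(p(-3))*Y = -7*(-309) = 2163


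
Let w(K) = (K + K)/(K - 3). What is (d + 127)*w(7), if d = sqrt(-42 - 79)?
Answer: 889/2 + 77*I/2 ≈ 444.5 + 38.5*I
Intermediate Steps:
w(K) = 2*K/(-3 + K) (w(K) = (2*K)/(-3 + K) = 2*K/(-3 + K))
d = 11*I (d = sqrt(-121) = 11*I ≈ 11.0*I)
(d + 127)*w(7) = (11*I + 127)*(2*7/(-3 + 7)) = (127 + 11*I)*(2*7/4) = (127 + 11*I)*(2*7*(1/4)) = (127 + 11*I)*(7/2) = 889/2 + 77*I/2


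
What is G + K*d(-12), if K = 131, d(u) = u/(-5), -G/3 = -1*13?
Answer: 1767/5 ≈ 353.40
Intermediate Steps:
G = 39 (G = -(-3)*13 = -3*(-13) = 39)
d(u) = -u/5 (d(u) = u*(-⅕) = -u/5)
G + K*d(-12) = 39 + 131*(-⅕*(-12)) = 39 + 131*(12/5) = 39 + 1572/5 = 1767/5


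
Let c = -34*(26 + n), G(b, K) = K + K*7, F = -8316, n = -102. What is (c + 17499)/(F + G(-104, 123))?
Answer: -20083/7332 ≈ -2.7391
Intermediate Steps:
G(b, K) = 8*K (G(b, K) = K + 7*K = 8*K)
c = 2584 (c = -34*(26 - 102) = -34*(-76) = 2584)
(c + 17499)/(F + G(-104, 123)) = (2584 + 17499)/(-8316 + 8*123) = 20083/(-8316 + 984) = 20083/(-7332) = 20083*(-1/7332) = -20083/7332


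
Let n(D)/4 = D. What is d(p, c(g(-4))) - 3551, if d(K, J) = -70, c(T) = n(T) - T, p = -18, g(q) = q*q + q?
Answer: -3621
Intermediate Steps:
n(D) = 4*D
g(q) = q + q**2 (g(q) = q**2 + q = q + q**2)
c(T) = 3*T (c(T) = 4*T - T = 3*T)
d(p, c(g(-4))) - 3551 = -70 - 3551 = -3621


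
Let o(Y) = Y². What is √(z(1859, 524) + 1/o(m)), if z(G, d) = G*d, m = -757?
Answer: √558216199685/757 ≈ 986.97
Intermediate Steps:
√(z(1859, 524) + 1/o(m)) = √(1859*524 + 1/((-757)²)) = √(974116 + 1/573049) = √(558216199685/573049) = √558216199685/757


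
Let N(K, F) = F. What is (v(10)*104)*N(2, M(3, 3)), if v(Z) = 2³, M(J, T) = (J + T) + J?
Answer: 7488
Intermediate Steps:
M(J, T) = T + 2*J
v(Z) = 8
(v(10)*104)*N(2, M(3, 3)) = (8*104)*(3 + 2*3) = 832*(3 + 6) = 832*9 = 7488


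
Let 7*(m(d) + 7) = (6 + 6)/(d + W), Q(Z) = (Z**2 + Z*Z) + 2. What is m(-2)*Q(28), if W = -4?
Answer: -80070/7 ≈ -11439.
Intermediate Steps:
Q(Z) = 2 + 2*Z**2 (Q(Z) = (Z**2 + Z**2) + 2 = 2*Z**2 + 2 = 2 + 2*Z**2)
m(d) = -7 + 12/(7*(-4 + d)) (m(d) = -7 + ((6 + 6)/(d - 4))/7 = -7 + (12/(-4 + d))/7 = -7 + 12/(7*(-4 + d)))
m(-2)*Q(28) = ((208 - 49*(-2))/(7*(-4 - 2)))*(2 + 2*28**2) = ((1/7)*(208 + 98)/(-6))*(2 + 2*784) = ((1/7)*(-1/6)*306)*(2 + 1568) = -51/7*1570 = -80070/7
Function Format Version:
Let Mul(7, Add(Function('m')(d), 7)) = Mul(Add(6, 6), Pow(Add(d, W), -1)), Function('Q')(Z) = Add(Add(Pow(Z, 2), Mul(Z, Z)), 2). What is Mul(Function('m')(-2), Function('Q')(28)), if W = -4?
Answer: Rational(-80070, 7) ≈ -11439.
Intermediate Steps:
Function('Q')(Z) = Add(2, Mul(2, Pow(Z, 2))) (Function('Q')(Z) = Add(Add(Pow(Z, 2), Pow(Z, 2)), 2) = Add(Mul(2, Pow(Z, 2)), 2) = Add(2, Mul(2, Pow(Z, 2))))
Function('m')(d) = Add(-7, Mul(Rational(12, 7), Pow(Add(-4, d), -1))) (Function('m')(d) = Add(-7, Mul(Rational(1, 7), Mul(Add(6, 6), Pow(Add(d, -4), -1)))) = Add(-7, Mul(Rational(1, 7), Mul(12, Pow(Add(-4, d), -1)))) = Add(-7, Mul(Rational(12, 7), Pow(Add(-4, d), -1))))
Mul(Function('m')(-2), Function('Q')(28)) = Mul(Mul(Rational(1, 7), Pow(Add(-4, -2), -1), Add(208, Mul(-49, -2))), Add(2, Mul(2, Pow(28, 2)))) = Mul(Mul(Rational(1, 7), Pow(-6, -1), Add(208, 98)), Add(2, Mul(2, 784))) = Mul(Mul(Rational(1, 7), Rational(-1, 6), 306), Add(2, 1568)) = Mul(Rational(-51, 7), 1570) = Rational(-80070, 7)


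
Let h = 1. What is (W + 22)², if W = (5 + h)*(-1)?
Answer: 256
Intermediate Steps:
W = -6 (W = (5 + 1)*(-1) = 6*(-1) = -6)
(W + 22)² = (-6 + 22)² = 16² = 256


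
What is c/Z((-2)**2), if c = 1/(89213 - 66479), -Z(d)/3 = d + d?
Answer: -1/545616 ≈ -1.8328e-6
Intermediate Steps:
Z(d) = -6*d (Z(d) = -3*(d + d) = -6*d)
c = 1/22734 ≈ 4.3987e-5
c/Z((-2)**2) = 1/(22734*((-6*(-2)**2))) = 1/(22734*((-6*4))) = (1/22734)/(-24) = (1/22734)*(-1/24) = -1/545616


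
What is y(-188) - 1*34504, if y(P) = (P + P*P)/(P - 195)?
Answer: -13250188/383 ≈ -34596.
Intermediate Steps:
y(P) = (P + P²)/(-195 + P)
y(-188) - 1*34504 = -188*(1 - 188)/(-195 - 188) - 1*34504 = -188*(-187)/(-383) - 34504 = -188*(-1/383)*(-187) - 34504 = -35156/383 - 34504 = -13250188/383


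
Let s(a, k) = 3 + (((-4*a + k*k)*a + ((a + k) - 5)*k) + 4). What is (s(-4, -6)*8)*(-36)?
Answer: 31968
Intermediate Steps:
s(a, k) = 7 + a*(k² - 4*a) + k*(-5 + a + k) (s(a, k) = 3 + (((-4*a + k²)*a + (-5 + a + k)*k) + 4) = 3 + (((k² - 4*a)*a + k*(-5 + a + k)) + 4) = 3 + ((a*(k² - 4*a) + k*(-5 + a + k)) + 4) = 3 + (4 + a*(k² - 4*a) + k*(-5 + a + k)) = 7 + a*(k² - 4*a) + k*(-5 + a + k))
(s(-4, -6)*8)*(-36) = ((7 + (-6)² - 5*(-6) - 4*(-4)² - 4*(-6) - 4*(-6)²)*8)*(-36) = ((7 + 36 + 30 - 4*16 + 24 - 4*36)*8)*(-36) = ((7 + 36 + 30 - 64 + 24 - 144)*8)*(-36) = -111*8*(-36) = -888*(-36) = 31968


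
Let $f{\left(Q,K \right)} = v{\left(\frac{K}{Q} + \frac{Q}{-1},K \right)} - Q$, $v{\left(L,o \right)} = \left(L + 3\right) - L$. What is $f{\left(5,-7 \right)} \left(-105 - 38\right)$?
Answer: $286$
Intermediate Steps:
$v{\left(L,o \right)} = 3$ ($v{\left(L,o \right)} = \left(3 + L\right) - L = 3$)
$f{\left(Q,K \right)} = 3 - Q$
$f{\left(5,-7 \right)} \left(-105 - 38\right) = \left(3 - 5\right) \left(-105 - 38\right) = \left(3 - 5\right) \left(-143\right) = \left(-2\right) \left(-143\right) = 286$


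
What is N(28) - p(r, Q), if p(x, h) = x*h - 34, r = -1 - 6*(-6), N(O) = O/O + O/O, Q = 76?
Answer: -2624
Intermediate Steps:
N(O) = 2 (N(O) = 1 + 1 = 2)
r = 35 (r = -1 + 36 = 35)
p(x, h) = -34 + h*x (p(x, h) = h*x - 34 = -34 + h*x)
N(28) - p(r, Q) = 2 - (-34 + 76*35) = 2 - (-34 + 2660) = 2 - 1*2626 = 2 - 2626 = -2624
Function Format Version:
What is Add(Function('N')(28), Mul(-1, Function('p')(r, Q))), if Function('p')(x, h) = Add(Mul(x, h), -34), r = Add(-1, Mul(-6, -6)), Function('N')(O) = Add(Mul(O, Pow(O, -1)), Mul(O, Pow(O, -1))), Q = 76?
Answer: -2624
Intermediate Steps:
Function('N')(O) = 2 (Function('N')(O) = Add(1, 1) = 2)
r = 35 (r = Add(-1, 36) = 35)
Function('p')(x, h) = Add(-34, Mul(h, x)) (Function('p')(x, h) = Add(Mul(h, x), -34) = Add(-34, Mul(h, x)))
Add(Function('N')(28), Mul(-1, Function('p')(r, Q))) = Add(2, Mul(-1, Add(-34, Mul(76, 35)))) = Add(2, Mul(-1, Add(-34, 2660))) = Add(2, Mul(-1, 2626)) = Add(2, -2626) = -2624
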